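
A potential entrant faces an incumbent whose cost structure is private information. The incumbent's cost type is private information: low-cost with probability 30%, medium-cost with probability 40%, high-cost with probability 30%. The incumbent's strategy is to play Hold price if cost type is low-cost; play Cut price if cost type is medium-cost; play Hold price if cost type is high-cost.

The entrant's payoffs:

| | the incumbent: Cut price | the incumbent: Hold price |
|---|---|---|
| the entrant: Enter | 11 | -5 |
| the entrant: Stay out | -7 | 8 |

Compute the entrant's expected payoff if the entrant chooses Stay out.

2

E[Stay out] = 0.3·8 + 0.4·(-7) + 0.3·8 = 2.4 + (-2.8) + 2.4 = 2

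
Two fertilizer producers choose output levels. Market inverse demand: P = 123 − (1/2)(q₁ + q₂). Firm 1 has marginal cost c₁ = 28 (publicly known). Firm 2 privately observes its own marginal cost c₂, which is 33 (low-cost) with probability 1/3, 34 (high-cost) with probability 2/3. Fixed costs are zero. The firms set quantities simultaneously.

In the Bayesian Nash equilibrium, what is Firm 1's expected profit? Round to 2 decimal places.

2251.95

Firm 2 with cost c maximizes (123 − (1/2)(q₁+q₂) − c)·q₂, giving q₂(c) = (123 − c − (1/2)q₁).
E[c₂] = 1/3·33 + 2/3·34 = 33.6667
Firm 1's FOC against E[q₂] yields q₁ = (123 − 2·28 + E[c₂])/(3/2) = (123 − 56 + 33.6667)/(3/2) = 67.1111.
E[P] = 123 − (1/2)·(q₁ + E[q₂]) = 61.5556; Firm 1's expected profit = (E[P] − 28)·q₁ = (61.5556 − 28)·67.1111 = 2251.95.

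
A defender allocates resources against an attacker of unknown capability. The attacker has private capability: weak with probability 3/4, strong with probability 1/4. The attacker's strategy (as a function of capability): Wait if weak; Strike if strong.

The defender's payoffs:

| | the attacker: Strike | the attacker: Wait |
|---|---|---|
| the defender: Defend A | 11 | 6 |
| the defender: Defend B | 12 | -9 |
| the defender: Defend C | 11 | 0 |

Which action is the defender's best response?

Defend A

Compute the defender's expected payoff for each action, taking the expectation over the attacker's type.
E[Defend A] = 3/4·(6) + 1/4·(11) = 29/4
E[Defend B] = 3/4·(-9) + 1/4·(12) = -15/4
E[Defend C] = 3/4·(0) + 1/4·(11) = 11/4
Best response: Defend A (29/4 is the largest).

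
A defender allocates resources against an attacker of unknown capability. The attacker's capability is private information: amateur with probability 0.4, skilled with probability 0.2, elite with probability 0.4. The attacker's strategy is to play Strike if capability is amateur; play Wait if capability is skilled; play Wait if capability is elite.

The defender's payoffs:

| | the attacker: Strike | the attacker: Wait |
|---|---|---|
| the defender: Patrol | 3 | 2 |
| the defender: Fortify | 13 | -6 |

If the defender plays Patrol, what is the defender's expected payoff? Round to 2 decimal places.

E[Patrol] = 0.4·3 + 0.2·2 + 0.4·2 = 1.2 + 0.4 + 0.8 = 2.4

2.40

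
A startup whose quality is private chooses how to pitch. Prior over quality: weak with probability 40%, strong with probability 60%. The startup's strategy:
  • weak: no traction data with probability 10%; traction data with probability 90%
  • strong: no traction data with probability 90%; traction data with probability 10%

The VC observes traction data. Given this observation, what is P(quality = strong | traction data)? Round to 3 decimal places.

P(traction data) = 0.4·0.9 + 0.6·0.1 = 0.42
P(strong | traction data) = (0.6·0.1) / 0.42 = 0.06 / 0.42 = 0.142857

0.143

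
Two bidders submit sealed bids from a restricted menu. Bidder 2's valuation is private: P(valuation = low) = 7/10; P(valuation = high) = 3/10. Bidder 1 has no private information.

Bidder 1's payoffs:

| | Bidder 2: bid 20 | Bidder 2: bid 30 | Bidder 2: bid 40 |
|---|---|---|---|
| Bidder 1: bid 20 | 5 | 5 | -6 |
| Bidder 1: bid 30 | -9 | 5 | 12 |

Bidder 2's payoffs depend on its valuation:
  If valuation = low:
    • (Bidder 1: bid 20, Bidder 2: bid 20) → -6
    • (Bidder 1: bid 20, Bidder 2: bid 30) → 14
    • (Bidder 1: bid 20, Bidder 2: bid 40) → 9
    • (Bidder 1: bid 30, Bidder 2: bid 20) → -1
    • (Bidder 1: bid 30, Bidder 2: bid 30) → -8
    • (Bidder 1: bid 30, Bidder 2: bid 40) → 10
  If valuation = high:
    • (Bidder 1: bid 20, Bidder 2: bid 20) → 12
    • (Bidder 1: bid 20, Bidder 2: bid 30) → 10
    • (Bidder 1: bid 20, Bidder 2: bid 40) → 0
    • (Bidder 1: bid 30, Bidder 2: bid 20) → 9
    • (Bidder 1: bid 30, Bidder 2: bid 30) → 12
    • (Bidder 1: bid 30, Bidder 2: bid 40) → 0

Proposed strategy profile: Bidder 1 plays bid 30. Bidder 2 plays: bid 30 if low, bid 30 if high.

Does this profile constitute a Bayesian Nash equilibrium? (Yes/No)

No

Bidder 1 plays bid 30: E[bid 30] = 7/10·(5) + 3/10·(5) = 5; E[bid 20] = 5. Best-responding. ✓
Bidder 2 (valuation low), facing bid 30: bid 20 gives -1, bid 30 gives -8, bid 40 gives 10. Proposed bid 30 is not best — profitable deviation exists. ✗
Bidder 2 (valuation high), facing bid 30: bid 20 gives 9, bid 30 gives 12, bid 40 gives 0. Proposed bid 30 is best. ✓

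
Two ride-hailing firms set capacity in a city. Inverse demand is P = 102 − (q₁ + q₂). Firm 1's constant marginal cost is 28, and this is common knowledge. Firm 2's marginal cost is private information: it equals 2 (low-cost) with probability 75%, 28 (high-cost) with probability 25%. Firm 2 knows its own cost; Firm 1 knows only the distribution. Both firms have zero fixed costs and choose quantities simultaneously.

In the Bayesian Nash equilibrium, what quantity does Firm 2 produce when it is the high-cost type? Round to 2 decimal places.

27.92

Type-c best response for Firm 2: q₂(c) = (102 − c)/2 − q₁/2.
Firm 1 maximizes expected profit; its first-order condition is 102 − 2q₁ − E[q₂] − 28 = 0.
Substituting E[q₂] and solving: E[c₂] = 8.5, so q₁ = (102 − 2·28 + 8.5)/3 = 18.1667.
q₂(high-cost) = (102 − 28 − 18.1667)/2 = 27.9167.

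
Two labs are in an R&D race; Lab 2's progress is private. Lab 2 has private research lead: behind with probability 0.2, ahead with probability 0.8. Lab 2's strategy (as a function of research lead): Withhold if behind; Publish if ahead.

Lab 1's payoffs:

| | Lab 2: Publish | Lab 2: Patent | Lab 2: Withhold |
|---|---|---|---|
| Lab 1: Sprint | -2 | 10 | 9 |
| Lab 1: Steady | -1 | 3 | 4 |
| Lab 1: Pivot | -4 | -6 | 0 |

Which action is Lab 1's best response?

Sprint

Compute Lab 1's expected payoff for each action, taking the expectation over Lab 2's type.
E[Sprint] = 0.2·(9) + 0.8·(-2) = 0.2
E[Steady] = 0.2·(4) + 0.8·(-1) = 0
E[Pivot] = 0.2·(0) + 0.8·(-4) = -3.2
Best response: Sprint (0.2 is the largest).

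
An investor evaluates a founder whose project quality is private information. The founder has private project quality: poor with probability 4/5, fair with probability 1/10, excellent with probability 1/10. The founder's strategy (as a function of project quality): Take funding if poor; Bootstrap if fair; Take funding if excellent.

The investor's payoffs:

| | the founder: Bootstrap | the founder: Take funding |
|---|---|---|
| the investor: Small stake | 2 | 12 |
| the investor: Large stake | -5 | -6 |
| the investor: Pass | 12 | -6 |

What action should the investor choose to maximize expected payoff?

Small stake

E[Small stake] = 4/5·(12) + 1/10·(2) + 1/10·(12) = 11
E[Large stake] = 4/5·(-6) + 1/10·(-5) + 1/10·(-6) = -59/10
E[Pass] = 4/5·(-6) + 1/10·(12) + 1/10·(-6) = -21/5
Best response: Small stake (11 is the largest).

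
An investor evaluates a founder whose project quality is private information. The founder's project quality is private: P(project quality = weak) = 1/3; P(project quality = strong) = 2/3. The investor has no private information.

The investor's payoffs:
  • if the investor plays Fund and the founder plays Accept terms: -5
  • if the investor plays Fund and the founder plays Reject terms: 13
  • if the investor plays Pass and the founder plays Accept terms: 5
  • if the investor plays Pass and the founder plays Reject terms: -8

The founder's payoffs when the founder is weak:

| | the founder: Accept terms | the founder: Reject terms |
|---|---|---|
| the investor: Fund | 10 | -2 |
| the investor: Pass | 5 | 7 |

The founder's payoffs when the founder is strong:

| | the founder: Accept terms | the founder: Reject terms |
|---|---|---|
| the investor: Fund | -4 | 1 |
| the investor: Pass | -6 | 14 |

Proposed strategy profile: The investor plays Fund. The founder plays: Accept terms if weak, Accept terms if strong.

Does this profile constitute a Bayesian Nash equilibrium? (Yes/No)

The investor plays Fund: E[Fund] = 1/3·(-5) + 2/3·(-5) = -5; E[Pass] = 5. Not best-responding. ✗
The founder (project quality weak), facing Fund: Accept terms gives 10, Reject terms gives -2. Proposed Accept terms is best. ✓
The founder (project quality strong), facing Fund: Accept terms gives -4, Reject terms gives 1. Proposed Accept terms is not best — profitable deviation exists. ✗

No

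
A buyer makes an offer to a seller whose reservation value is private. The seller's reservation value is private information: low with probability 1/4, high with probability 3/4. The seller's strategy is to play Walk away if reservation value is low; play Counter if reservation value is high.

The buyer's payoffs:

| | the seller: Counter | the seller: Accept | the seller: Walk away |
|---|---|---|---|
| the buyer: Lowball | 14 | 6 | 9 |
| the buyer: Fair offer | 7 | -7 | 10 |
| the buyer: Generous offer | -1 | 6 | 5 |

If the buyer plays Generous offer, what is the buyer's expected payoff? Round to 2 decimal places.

0.50

Take the expectation over the seller's reservation value, weighting each type's action by its prior probability.
E[Generous offer] = 1/4·5 + 3/4·(-1) = 5/4 + (-3/4) = 1/2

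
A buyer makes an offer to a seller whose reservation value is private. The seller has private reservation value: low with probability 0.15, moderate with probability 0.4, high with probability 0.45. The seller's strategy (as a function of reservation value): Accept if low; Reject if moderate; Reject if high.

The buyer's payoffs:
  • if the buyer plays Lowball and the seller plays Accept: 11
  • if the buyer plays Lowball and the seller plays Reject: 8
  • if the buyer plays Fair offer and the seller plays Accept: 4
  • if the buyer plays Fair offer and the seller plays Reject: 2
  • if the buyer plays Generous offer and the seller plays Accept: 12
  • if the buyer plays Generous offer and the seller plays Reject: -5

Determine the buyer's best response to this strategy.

Lowball

Compute the buyer's expected payoff for each action, taking the expectation over the seller's type.
E[Lowball] = 0.15·(11) + 0.4·(8) + 0.45·(8) = 8.45
E[Fair offer] = 0.15·(4) + 0.4·(2) + 0.45·(2) = 2.3
E[Generous offer] = 0.15·(12) + 0.4·(-5) + 0.45·(-5) = -2.45
Best response: Lowball (8.45 is the largest).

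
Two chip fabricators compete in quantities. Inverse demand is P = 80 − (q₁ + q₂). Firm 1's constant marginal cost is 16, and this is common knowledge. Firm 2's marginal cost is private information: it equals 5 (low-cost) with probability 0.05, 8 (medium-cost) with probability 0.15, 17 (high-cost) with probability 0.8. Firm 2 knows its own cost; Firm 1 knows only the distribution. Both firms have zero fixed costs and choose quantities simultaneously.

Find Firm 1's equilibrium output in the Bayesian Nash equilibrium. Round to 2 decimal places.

Firm 2 with cost c maximizes (80 − (q₁+q₂) − c)·q₂, giving q₂(c) = (80 − c − q₁)/2.
E[c₂] = 0.05·5 + 0.15·8 + 0.8·17 = 15.05
Firm 1's FOC against E[q₂] yields q₁ = (80 − 2·16 + E[c₂])/3 = (80 − 32 + 15.05)/3 = 21.0167.

21.02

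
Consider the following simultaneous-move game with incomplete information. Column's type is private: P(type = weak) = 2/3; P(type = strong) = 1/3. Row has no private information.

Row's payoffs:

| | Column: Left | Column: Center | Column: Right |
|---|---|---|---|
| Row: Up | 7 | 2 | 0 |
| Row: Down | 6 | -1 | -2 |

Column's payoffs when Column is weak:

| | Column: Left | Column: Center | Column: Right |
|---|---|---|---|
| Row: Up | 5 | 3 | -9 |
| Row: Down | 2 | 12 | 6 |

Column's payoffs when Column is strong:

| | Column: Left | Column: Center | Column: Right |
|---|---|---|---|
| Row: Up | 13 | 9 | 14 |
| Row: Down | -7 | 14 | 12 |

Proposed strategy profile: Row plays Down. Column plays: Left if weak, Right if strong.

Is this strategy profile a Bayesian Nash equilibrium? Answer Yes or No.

A profile is a BNE iff every type of every player is best-responding given beliefs about the other side.
Row plays Down: E[Down] = 2/3·(6) + 1/3·(-2) = 10/3; E[Up] = 14/3. Not best-responding. ✗
Column (type weak), facing Down: Left gives 2, Center gives 12, Right gives 6. Proposed Left is not best — profitable deviation exists. ✗
Column (type strong), facing Down: Left gives -7, Center gives 14, Right gives 12. Proposed Right is not best — profitable deviation exists. ✗

No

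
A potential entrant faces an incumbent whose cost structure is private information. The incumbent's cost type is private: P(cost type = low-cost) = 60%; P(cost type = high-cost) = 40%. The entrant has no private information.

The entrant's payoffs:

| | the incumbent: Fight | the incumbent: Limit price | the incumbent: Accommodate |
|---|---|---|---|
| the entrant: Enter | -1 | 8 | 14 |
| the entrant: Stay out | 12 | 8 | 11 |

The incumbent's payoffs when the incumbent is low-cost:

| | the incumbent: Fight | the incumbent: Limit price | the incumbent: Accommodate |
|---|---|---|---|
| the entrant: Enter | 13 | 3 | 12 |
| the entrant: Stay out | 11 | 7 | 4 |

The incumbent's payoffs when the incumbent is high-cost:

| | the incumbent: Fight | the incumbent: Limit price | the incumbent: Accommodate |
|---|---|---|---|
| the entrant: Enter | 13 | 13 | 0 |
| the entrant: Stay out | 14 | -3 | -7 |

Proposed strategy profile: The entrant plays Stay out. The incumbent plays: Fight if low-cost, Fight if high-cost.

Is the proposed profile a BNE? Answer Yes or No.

Yes

The entrant plays Stay out: E[Stay out] = 0.6·(12) + 0.4·(12) = 12; E[Enter] = -1. Best-responding. ✓
The incumbent (cost type low-cost), facing Stay out: Fight gives 11, Limit price gives 7, Accommodate gives 4. Proposed Fight is best. ✓
The incumbent (cost type high-cost), facing Stay out: Fight gives 14, Limit price gives -3, Accommodate gives -7. Proposed Fight is best. ✓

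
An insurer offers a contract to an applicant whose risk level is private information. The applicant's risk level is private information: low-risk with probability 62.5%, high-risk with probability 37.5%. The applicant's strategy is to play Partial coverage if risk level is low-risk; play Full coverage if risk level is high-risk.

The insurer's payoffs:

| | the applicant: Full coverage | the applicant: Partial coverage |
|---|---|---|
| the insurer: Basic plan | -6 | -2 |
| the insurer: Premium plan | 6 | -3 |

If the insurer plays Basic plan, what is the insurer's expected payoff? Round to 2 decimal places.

-3.50

E[Basic plan] = 0.625·(-2) + 0.375·(-6) = (-1.25) + (-2.25) = -3.5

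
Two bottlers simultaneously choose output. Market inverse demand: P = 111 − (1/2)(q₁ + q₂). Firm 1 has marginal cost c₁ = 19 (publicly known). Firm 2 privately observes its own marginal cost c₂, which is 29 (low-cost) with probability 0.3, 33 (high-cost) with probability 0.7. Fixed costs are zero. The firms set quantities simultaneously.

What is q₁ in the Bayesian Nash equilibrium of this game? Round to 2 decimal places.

Type-c best response for Firm 2: q₂(c) = (111 − c) − q₁/2.
Firm 1 maximizes expected profit; its first-order condition is 111 − q₁ − (1/2)E[q₂] − 19 = 0.
Substituting E[q₂] and solving: E[c₂] = 31.8, so q₁ = (111 − 2·19 + 31.8)/(3/2) = 69.8667.

69.87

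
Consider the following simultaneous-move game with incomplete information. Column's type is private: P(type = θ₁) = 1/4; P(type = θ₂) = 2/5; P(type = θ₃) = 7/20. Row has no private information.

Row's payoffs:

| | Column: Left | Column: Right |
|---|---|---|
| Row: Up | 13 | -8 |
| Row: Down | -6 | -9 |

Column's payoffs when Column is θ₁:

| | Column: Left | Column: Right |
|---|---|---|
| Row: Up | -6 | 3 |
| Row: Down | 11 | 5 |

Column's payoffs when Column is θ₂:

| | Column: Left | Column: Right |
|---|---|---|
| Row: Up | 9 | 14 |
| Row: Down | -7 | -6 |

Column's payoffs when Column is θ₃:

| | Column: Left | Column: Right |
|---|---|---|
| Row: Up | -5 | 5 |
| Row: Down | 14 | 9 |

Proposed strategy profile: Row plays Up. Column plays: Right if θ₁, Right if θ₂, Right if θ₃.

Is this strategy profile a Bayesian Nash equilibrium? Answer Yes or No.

Yes

Row plays Up: E[Up] = 1/4·(-8) + 2/5·(-8) + 7/20·(-8) = -8; E[Down] = -9. Best-responding. ✓
Column (type θ₁), facing Up: Left gives -6, Right gives 3. Proposed Right is best. ✓
Column (type θ₂), facing Up: Left gives 9, Right gives 14. Proposed Right is best. ✓
Column (type θ₃), facing Up: Left gives -5, Right gives 5. Proposed Right is best. ✓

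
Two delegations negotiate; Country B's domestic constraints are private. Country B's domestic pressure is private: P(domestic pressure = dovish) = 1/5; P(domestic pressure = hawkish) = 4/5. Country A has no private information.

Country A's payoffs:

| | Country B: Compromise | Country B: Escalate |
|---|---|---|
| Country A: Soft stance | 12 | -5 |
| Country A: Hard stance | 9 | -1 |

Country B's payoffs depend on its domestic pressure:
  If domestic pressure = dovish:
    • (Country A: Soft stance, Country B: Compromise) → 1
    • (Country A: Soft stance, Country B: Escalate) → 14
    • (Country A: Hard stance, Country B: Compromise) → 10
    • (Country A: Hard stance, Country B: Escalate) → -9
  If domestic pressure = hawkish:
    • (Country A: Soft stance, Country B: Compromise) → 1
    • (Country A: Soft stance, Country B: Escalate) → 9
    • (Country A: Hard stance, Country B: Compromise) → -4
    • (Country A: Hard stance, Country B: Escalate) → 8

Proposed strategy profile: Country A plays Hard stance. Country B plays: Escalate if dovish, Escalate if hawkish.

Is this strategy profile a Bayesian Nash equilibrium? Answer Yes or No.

Country A plays Hard stance: E[Hard stance] = 1/5·(-1) + 4/5·(-1) = -1; E[Soft stance] = -5. Best-responding. ✓
Country B (domestic pressure dovish), facing Hard stance: Compromise gives 10, Escalate gives -9. Proposed Escalate is not best — profitable deviation exists. ✗
Country B (domestic pressure hawkish), facing Hard stance: Compromise gives -4, Escalate gives 8. Proposed Escalate is best. ✓

No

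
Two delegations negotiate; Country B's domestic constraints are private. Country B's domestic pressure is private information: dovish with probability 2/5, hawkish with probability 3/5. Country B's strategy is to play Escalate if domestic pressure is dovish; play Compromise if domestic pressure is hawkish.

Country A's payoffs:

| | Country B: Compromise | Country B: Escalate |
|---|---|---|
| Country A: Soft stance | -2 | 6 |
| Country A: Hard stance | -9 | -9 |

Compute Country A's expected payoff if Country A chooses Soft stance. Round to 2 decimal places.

1.20

E[Soft stance] = 2/5·6 + 3/5·(-2) = 12/5 + (-6/5) = 6/5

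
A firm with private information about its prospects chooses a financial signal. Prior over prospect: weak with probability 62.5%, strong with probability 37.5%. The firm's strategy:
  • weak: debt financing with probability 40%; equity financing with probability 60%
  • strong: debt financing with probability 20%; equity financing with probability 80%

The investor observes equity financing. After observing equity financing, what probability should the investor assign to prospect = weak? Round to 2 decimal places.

Apply Bayes' rule using the sender's strategy as the likelihood.
P(equity financing) = 0.625·0.6 + 0.375·0.8 = 0.675
P(weak | equity financing) = (0.625·0.6) / 0.675 = 0.375 / 0.675 = 0.555556

0.56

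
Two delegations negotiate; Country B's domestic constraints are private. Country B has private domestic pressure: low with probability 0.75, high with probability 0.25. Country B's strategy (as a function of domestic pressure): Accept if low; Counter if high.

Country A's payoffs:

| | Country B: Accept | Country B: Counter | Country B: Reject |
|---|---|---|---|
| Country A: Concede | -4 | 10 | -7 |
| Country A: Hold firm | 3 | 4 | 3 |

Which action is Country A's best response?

E[Concede] = 0.75·(-4) + 0.25·(10) = -0.5
E[Hold firm] = 0.75·(3) + 0.25·(4) = 3.25
Best response: Hold firm (3.25 is the largest).

Hold firm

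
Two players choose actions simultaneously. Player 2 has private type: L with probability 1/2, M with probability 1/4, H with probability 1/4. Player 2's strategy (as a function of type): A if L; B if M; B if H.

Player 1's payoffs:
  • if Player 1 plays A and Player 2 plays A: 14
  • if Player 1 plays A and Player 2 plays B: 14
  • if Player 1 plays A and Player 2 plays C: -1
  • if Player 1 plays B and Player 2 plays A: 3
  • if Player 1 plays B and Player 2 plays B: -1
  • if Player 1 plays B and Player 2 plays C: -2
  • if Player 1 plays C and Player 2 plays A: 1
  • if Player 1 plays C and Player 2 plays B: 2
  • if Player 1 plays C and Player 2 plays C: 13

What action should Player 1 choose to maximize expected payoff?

Compute Player 1's expected payoff for each action, taking the expectation over Player 2's type.
E[A] = 1/2·(14) + 1/4·(14) + 1/4·(14) = 14
E[B] = 1/2·(3) + 1/4·(-1) + 1/4·(-1) = 1
E[C] = 1/2·(1) + 1/4·(2) + 1/4·(2) = 3/2
Best response: A (14 is the largest).

A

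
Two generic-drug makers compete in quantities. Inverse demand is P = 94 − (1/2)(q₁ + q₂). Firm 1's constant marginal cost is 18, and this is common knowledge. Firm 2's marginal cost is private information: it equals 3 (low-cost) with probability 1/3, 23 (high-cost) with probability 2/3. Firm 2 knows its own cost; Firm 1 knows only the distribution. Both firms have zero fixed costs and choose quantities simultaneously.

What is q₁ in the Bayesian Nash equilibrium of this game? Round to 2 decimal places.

Type-c best response for Firm 2: q₂(c) = (94 − c) − q₁/2.
Firm 1 maximizes expected profit; its first-order condition is 94 − q₁ − (1/2)E[q₂] − 18 = 0.
Substituting E[q₂] and solving: E[c₂] = 16.3333, so q₁ = (94 − 2·18 + 16.3333)/(3/2) = 49.5556.

49.56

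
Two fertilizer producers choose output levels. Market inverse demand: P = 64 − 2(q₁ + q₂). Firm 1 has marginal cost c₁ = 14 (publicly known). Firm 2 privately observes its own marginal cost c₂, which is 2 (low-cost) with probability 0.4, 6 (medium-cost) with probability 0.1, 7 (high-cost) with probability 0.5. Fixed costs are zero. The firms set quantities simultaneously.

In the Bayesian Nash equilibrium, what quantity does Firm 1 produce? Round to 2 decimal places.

6.82

Type-c best response for Firm 2: q₂(c) = (64 − c)/4 − q₁/2.
Firm 1 maximizes expected profit; its first-order condition is 64 − 4q₁ − 2E[q₂] − 14 = 0.
Substituting E[q₂] and solving: E[c₂] = 4.9, so q₁ = (64 − 2·14 + 4.9)/6 = 6.81667.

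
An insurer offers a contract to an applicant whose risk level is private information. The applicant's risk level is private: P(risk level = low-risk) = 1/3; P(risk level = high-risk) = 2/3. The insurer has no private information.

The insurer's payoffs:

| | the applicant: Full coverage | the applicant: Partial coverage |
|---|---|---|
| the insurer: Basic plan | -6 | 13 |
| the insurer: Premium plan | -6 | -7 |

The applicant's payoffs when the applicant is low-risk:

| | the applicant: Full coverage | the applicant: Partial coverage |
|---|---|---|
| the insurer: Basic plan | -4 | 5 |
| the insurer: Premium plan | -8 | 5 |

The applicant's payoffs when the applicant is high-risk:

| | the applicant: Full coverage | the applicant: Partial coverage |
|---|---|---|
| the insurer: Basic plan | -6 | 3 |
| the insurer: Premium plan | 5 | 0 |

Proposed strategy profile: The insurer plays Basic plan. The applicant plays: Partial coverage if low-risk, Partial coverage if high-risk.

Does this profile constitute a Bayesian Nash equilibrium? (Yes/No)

A profile is a BNE iff every type of every player is best-responding given beliefs about the other side.
The insurer plays Basic plan: E[Basic plan] = 1/3·(13) + 2/3·(13) = 13; E[Premium plan] = -7. Best-responding. ✓
The applicant (risk level low-risk), facing Basic plan: Full coverage gives -4, Partial coverage gives 5. Proposed Partial coverage is best. ✓
The applicant (risk level high-risk), facing Basic plan: Full coverage gives -6, Partial coverage gives 3. Proposed Partial coverage is best. ✓

Yes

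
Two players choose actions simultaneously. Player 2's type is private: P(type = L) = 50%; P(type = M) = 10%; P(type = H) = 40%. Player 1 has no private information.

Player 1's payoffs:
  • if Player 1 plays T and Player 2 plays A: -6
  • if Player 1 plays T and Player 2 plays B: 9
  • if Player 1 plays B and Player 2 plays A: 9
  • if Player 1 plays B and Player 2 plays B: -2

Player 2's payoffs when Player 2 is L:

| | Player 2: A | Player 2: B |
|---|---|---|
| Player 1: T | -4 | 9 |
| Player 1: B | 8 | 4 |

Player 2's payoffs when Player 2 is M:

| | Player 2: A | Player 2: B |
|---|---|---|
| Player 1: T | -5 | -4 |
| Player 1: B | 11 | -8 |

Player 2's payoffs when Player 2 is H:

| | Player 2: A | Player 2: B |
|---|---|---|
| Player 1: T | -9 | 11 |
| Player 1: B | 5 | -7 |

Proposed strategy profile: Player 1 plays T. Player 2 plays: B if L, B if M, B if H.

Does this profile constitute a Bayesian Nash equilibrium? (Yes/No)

Player 1 plays T: E[T] = 0.5·(9) + 0.1·(9) + 0.4·(9) = 9; E[B] = -2. Best-responding. ✓
Player 2 (type L), facing T: A gives -4, B gives 9. Proposed B is best. ✓
Player 2 (type M), facing T: A gives -5, B gives -4. Proposed B is best. ✓
Player 2 (type H), facing T: A gives -9, B gives 11. Proposed B is best. ✓

Yes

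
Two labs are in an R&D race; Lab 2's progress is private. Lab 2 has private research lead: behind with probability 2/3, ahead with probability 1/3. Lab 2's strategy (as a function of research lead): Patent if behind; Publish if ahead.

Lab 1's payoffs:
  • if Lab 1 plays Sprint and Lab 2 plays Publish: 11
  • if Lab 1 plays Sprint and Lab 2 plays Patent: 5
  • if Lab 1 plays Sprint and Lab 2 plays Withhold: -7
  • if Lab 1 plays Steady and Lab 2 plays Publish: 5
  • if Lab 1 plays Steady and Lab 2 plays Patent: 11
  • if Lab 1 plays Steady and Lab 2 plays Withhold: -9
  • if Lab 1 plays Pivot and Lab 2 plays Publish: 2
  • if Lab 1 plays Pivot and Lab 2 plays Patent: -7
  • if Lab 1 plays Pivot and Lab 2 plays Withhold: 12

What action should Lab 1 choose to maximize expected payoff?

E[Sprint] = 2/3·(5) + 1/3·(11) = 7
E[Steady] = 2/3·(11) + 1/3·(5) = 9
E[Pivot] = 2/3·(-7) + 1/3·(2) = -4
Best response: Steady (9 is the largest).

Steady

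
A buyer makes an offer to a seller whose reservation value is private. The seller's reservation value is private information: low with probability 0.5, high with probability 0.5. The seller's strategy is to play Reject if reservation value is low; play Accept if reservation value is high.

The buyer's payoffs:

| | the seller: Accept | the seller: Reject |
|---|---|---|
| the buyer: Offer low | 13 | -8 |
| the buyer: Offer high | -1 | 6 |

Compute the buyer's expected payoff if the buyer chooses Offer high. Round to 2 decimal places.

2.50

Take the expectation over the seller's reservation value, weighting each type's action by its prior probability.
E[Offer high] = 0.5·6 + 0.5·(-1) = 3 + (-0.5) = 2.5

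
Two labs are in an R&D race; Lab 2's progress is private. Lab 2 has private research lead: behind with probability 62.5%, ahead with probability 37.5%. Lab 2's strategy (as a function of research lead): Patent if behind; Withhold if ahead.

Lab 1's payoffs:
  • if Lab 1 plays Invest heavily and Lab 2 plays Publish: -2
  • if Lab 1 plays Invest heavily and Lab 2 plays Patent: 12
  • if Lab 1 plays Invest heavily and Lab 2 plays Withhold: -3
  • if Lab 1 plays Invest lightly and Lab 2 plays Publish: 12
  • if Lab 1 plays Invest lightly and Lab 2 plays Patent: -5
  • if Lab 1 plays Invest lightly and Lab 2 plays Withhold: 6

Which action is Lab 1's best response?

Invest heavily

Compute Lab 1's expected payoff for each action, taking the expectation over Lab 2's type.
E[Invest heavily] = 0.625·(12) + 0.375·(-3) = 6.375
E[Invest lightly] = 0.625·(-5) + 0.375·(6) = -0.875
Best response: Invest heavily (6.375 is the largest).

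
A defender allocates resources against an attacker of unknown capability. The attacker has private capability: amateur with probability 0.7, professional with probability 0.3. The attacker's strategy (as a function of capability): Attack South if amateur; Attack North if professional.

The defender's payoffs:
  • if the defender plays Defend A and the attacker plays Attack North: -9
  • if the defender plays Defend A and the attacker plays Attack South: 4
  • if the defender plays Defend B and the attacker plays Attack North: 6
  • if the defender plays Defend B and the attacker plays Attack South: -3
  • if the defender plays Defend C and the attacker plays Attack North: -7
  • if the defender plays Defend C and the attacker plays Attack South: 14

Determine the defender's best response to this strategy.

Compute the defender's expected payoff for each action, taking the expectation over the attacker's type.
E[Defend A] = 0.7·(4) + 0.3·(-9) = 0.1
E[Defend B] = 0.7·(-3) + 0.3·(6) = -0.3
E[Defend C] = 0.7·(14) + 0.3·(-7) = 7.7
Best response: Defend C (7.7 is the largest).

Defend C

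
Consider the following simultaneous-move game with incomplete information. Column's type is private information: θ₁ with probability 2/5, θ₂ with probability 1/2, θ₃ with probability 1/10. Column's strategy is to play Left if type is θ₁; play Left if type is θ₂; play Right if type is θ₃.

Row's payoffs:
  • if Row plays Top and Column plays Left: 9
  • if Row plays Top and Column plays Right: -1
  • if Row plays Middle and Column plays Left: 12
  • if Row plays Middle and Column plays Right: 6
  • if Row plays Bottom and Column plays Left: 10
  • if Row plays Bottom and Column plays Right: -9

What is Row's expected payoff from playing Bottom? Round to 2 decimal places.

Take the expectation over Column's type, weighting each type's action by its prior probability.
E[Bottom] = 2/5·10 + 1/2·10 + 1/10·(-9) = 4 + 5 + (-9/10) = 81/10

8.10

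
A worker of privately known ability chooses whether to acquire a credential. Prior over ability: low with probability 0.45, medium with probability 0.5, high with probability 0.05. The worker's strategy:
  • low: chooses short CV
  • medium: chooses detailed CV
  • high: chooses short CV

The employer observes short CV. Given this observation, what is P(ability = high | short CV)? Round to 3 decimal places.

0.100

P(short CV) = 0.45·1 + 0.5·0 + 0.05·1 = 0.5
P(high | short CV) = (0.05·1) / 0.5 = 0.05 / 0.5 = 0.1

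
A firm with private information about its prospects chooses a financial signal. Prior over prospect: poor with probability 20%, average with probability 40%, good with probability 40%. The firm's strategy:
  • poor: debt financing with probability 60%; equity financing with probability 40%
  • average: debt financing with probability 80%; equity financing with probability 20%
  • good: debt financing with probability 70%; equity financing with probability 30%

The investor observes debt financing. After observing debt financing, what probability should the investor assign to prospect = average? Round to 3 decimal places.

P(debt financing) = 0.2·0.6 + 0.4·0.8 + 0.4·0.7 = 0.72
P(average | debt financing) = (0.4·0.8) / 0.72 = 0.32 / 0.72 = 0.444444

0.444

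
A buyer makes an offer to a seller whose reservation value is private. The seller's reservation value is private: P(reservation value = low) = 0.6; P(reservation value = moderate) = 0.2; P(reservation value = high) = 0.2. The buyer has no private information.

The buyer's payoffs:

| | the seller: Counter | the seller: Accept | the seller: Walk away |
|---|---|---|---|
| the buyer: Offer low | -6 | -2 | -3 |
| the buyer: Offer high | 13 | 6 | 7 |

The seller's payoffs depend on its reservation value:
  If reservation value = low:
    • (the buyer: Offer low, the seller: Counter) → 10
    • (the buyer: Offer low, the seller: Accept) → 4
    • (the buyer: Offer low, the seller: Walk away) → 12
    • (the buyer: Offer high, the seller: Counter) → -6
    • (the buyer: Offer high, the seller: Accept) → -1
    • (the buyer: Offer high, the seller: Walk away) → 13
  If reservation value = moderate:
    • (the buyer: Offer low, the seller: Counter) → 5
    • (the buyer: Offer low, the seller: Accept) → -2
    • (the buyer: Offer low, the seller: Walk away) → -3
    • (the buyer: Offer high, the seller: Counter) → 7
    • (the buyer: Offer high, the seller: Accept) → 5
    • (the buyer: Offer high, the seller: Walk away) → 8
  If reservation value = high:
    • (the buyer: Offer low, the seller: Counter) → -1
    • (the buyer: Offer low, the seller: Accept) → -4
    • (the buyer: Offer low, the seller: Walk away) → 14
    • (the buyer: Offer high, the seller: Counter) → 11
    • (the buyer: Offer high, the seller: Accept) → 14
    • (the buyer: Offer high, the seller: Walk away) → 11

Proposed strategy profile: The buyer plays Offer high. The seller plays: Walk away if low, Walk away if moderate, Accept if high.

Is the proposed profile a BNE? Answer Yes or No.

The buyer plays Offer high: E[Offer high] = 0.6·(7) + 0.2·(7) + 0.2·(6) = 6.8; E[Offer low] = -2.8. Best-responding. ✓
The seller (reservation value low), facing Offer high: Counter gives -6, Accept gives -1, Walk away gives 13. Proposed Walk away is best. ✓
The seller (reservation value moderate), facing Offer high: Counter gives 7, Accept gives 5, Walk away gives 8. Proposed Walk away is best. ✓
The seller (reservation value high), facing Offer high: Counter gives 11, Accept gives 14, Walk away gives 11. Proposed Accept is best. ✓

Yes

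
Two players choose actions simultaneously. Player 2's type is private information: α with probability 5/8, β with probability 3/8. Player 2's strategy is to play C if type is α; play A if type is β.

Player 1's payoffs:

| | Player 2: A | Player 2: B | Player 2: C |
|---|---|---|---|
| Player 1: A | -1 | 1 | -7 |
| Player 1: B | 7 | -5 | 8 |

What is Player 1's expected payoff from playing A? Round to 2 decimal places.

E[A] = 5/8·(-7) + 3/8·(-1) = (-35/8) + (-3/8) = -19/4

-4.75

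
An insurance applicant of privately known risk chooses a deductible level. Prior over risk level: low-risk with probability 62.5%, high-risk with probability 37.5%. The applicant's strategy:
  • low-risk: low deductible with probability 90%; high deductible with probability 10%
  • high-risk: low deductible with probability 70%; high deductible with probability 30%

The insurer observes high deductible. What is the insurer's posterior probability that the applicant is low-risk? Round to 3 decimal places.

0.357

P(high deductible) = 0.625·0.1 + 0.375·0.3 = 0.175
P(low-risk | high deductible) = (0.625·0.1) / 0.175 = 0.0625 / 0.175 = 0.357143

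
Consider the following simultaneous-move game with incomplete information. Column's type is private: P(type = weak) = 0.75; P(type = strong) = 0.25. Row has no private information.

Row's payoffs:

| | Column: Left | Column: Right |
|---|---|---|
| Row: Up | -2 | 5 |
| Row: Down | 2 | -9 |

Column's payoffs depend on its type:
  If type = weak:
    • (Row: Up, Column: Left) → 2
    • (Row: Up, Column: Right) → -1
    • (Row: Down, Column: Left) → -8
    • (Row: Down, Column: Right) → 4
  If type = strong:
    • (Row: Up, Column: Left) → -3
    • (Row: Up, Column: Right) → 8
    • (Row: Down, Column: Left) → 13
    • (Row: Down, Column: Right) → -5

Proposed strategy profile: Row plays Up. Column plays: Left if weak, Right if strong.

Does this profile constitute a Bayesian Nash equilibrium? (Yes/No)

Yes

Row plays Up: E[Up] = 0.75·(-2) + 0.25·(5) = -0.25; E[Down] = -0.75. Best-responding. ✓
Column (type weak), facing Up: Left gives 2, Right gives -1. Proposed Left is best. ✓
Column (type strong), facing Up: Left gives -3, Right gives 8. Proposed Right is best. ✓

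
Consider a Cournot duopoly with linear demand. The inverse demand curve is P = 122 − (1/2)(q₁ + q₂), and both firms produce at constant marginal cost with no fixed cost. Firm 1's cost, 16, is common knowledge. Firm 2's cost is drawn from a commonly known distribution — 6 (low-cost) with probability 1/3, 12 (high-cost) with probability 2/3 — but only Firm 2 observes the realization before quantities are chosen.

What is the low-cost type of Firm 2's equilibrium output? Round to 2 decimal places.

82.67

Each type of Firm 2 best-responds to q₁; Firm 1 best-responds to the expected q₂ over Firm 2's types.
Firm 2 with cost c maximizes (122 − (1/2)(q₁+q₂) − c)·q₂, giving q₂(c) = (122 − c − (1/2)q₁).
E[c₂] = 1/3·6 + 2/3·12 = 10
Firm 1's FOC against E[q₂] yields q₁ = (122 − 2·16 + E[c₂])/(3/2) = (122 − 32 + 10)/(3/2) = 66.6667.
q₂(low-cost) = (122 − 6 − (1/2)·66.6667) = 82.6667.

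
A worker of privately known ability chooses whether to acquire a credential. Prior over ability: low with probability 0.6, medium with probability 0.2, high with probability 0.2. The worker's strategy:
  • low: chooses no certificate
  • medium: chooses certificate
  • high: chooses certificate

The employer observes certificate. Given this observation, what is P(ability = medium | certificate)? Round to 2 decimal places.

Apply Bayes' rule using the sender's strategy as the likelihood.
P(certificate) = 0.6·0 + 0.2·1 + 0.2·1 = 0.4
P(medium | certificate) = (0.2·1) / 0.4 = 0.2 / 0.4 = 0.5

0.50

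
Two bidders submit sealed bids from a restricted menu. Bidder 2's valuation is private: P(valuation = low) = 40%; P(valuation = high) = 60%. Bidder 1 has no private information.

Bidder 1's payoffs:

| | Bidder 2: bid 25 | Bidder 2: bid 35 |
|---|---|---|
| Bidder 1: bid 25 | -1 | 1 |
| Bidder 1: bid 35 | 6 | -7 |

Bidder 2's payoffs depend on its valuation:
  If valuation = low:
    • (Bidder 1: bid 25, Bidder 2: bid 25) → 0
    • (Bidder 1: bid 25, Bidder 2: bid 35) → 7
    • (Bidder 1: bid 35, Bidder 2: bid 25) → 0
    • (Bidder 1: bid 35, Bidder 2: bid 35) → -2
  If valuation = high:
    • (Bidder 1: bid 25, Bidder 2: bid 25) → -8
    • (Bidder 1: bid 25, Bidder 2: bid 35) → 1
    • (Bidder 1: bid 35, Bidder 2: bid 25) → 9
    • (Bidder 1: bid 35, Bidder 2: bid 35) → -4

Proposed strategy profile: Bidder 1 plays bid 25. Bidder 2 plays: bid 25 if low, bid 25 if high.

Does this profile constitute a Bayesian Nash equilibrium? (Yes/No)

No

A profile is a BNE iff every type of every player is best-responding given beliefs about the other side.
Bidder 1 plays bid 25: E[bid 25] = 0.4·(-1) + 0.6·(-1) = -1; E[bid 35] = 6. Not best-responding. ✗
Bidder 2 (valuation low), facing bid 25: bid 25 gives 0, bid 35 gives 7. Proposed bid 25 is not best — profitable deviation exists. ✗
Bidder 2 (valuation high), facing bid 25: bid 25 gives -8, bid 35 gives 1. Proposed bid 25 is not best — profitable deviation exists. ✗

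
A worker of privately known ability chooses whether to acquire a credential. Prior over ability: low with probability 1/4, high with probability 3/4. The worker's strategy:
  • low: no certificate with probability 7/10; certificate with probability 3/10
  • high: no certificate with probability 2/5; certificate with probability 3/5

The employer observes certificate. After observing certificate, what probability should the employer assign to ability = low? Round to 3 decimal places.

0.143

Apply Bayes' rule using the sender's strategy as the likelihood.
P(certificate) = (1/4)·(3/10) + (3/4)·(3/5) = 21/40
P(low | certificate) = ((1/4)·(3/10)) / (21/40) = (3/40) / (21/40) = 1/7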